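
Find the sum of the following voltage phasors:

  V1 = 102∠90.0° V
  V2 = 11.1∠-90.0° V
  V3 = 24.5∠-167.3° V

Step 1 — Convert each phasor to rectangular form:
  V1 = 102·(cos(90.0°) + j·sin(90.0°)) = 0 + j102 V
  V2 = 11.1·(cos(-90.0°) + j·sin(-90.0°)) = 0 - j11.1 V
  V3 = 24.5·(cos(-167.3°) + j·sin(-167.3°)) = -23.9 - j5.386 V
Step 2 — Sum components: V_total = -23.9 + j85.51 V.
Step 3 — Convert to polar: |V_total| = 88.79 V, ∠V_total = 105.6°.

V_total = 88.79∠105.6° V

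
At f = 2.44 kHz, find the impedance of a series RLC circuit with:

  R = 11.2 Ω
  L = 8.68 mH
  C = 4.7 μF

Step 1 — Angular frequency: ω = 2π·f = 2π·2440 = 1.533e+04 rad/s.
Step 2 — Component impedances:
  R: Z = R = 11.2 Ω
  L: Z = jωL = j·1.533e+04·0.00868 = 0 + j133.1 Ω
  C: Z = 1/(jωC) = -j/(ω·C) = 0 - j13.88 Ω
Step 3 — Series combination: Z_total = R + L + C = 11.2 + j119.2 Ω = 119.7∠84.6° Ω.

Z = 11.2 + j119.2 Ω = 119.7∠84.6° Ω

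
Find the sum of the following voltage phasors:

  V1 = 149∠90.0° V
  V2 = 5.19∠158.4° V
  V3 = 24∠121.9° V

Step 1 — Convert each phasor to rectangular form:
  V1 = 149·(cos(90.0°) + j·sin(90.0°)) = 0 + j149 V
  V2 = 5.19·(cos(158.4°) + j·sin(158.4°)) = -4.826 + j1.911 V
  V3 = 24·(cos(121.9°) + j·sin(121.9°)) = -12.68 + j20.38 V
Step 2 — Sum components: V_total = -17.51 + j171.3 V.
Step 3 — Convert to polar: |V_total| = 172.2 V, ∠V_total = 95.8°.

V_total = 172.2∠95.8° V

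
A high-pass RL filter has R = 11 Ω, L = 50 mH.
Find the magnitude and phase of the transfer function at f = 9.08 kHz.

Step 1 — Angular frequency: ω = 2π·9080 = 5.705e+04 rad/s.
Step 2 — Transfer function: H(jω) = jωL/(R + jωL).
Step 3 — Numerator jωL = j·2853; denominator R + jωL = 11 + j2853.
Step 4 — H = 1 + j0.003856.
Step 5 — Magnitude: |H| = 1 (-0.0 dB); phase: φ = 0.2°.

|H| = 1 (-0.0 dB), φ = 0.2°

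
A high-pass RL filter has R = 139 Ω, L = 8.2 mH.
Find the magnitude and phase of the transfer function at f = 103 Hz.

Step 1 — Angular frequency: ω = 2π·103 = 647.2 rad/s.
Step 2 — Transfer function: H(jω) = jωL/(R + jωL).
Step 3 — Numerator jωL = j·5.307; denominator R + jωL = 139 + j5.307.
Step 4 — H = 0.001455 + j0.03812.
Step 5 — Magnitude: |H| = 0.03815 (-28.4 dB); phase: φ = 87.8°.

|H| = 0.03815 (-28.4 dB), φ = 87.8°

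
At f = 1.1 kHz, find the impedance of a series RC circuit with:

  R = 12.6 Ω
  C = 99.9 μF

Step 1 — Angular frequency: ω = 2π·f = 2π·1100 = 6912 rad/s.
Step 2 — Component impedances:
  R: Z = R = 12.6 Ω
  C: Z = 1/(jωC) = -j/(ω·C) = 0 - j1.448 Ω
Step 3 — Series combination: Z_total = R + C = 12.6 - j1.448 Ω = 12.68∠-6.6° Ω.

Z = 12.6 - j1.448 Ω = 12.68∠-6.6° Ω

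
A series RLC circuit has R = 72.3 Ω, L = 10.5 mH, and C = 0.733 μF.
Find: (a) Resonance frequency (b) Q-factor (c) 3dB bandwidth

Step 1 — Resonance condition Im(Z)=0 gives ω₀ = 1/√(LC).
Step 2 — ω₀ = 1/√(0.0105·7.33e-07) = 1.14e+04 rad/s.
Step 3 — f₀ = ω₀/(2π) = 1814 Hz.
Step 4 — Series Q: Q = ω₀L/R = 1.14e+04·0.0105/72.3 = 1.655.
Step 5 — 3dB bandwidth: Δω = ω₀/Q = 6886 rad/s; BW = Δω/(2π) = 1096 Hz.

(a) f₀ = 1814 Hz  (b) Q = 1.655  (c) BW = 1096 Hz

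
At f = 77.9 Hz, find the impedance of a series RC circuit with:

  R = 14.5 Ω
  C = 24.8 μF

Step 1 — Angular frequency: ω = 2π·f = 2π·77.9 = 489.5 rad/s.
Step 2 — Component impedances:
  R: Z = R = 14.5 Ω
  C: Z = 1/(jωC) = -j/(ω·C) = 0 - j82.38 Ω
Step 3 — Series combination: Z_total = R + C = 14.5 - j82.38 Ω = 83.65∠-80.0° Ω.

Z = 14.5 - j82.38 Ω = 83.65∠-80.0° Ω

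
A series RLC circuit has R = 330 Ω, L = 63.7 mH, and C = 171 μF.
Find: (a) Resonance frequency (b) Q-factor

Step 1 — Resonance condition Im(Z)=0 gives ω₀ = 1/√(LC).
Step 2 — ω₀ = 1/√(0.0637·0.000171) = 303 rad/s.
Step 3 — f₀ = ω₀/(2π) = 48.22 Hz.
Step 4 — Series Q: Q = ω₀L/R = 303·0.0637/330 = 0.05849.

(a) f₀ = 48.22 Hz  (b) Q = 0.05849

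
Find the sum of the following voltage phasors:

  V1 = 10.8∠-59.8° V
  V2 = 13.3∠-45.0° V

Step 1 — Convert each phasor to rectangular form:
  V1 = 10.8·(cos(-59.8°) + j·sin(-59.8°)) = 5.433 - j9.334 V
  V2 = 13.3·(cos(-45.0°) + j·sin(-45.0°)) = 9.405 - j9.405 V
Step 2 — Sum components: V_total = 14.84 - j18.74 V.
Step 3 — Convert to polar: |V_total| = 23.9 V, ∠V_total = -51.6°.

V_total = 23.9∠-51.6° V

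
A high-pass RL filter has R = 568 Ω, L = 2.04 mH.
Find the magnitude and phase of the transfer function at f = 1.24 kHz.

Step 1 — Angular frequency: ω = 2π·1240 = 7791 rad/s.
Step 2 — Transfer function: H(jω) = jωL/(R + jωL).
Step 3 — Numerator jωL = j·15.89; denominator R + jωL = 568 + j15.89.
Step 4 — H = 0.0007824 + j0.02796.
Step 5 — Magnitude: |H| = 0.02797 (-31.1 dB); phase: φ = 88.4°.

|H| = 0.02797 (-31.1 dB), φ = 88.4°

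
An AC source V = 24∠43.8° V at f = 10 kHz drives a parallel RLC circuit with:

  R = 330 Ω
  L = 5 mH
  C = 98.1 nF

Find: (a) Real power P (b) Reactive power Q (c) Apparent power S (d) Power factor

Step 1 — Angular frequency: ω = 2π·f = 2π·1e+04 = 6.283e+04 rad/s.
Step 2 — Component impedances:
  R: Z = R = 330 Ω
  L: Z = jωL = j·6.283e+04·0.005 = 0 + j314.2 Ω
  C: Z = 1/(jωC) = -j/(ω·C) = 0 - j162.2 Ω
Step 3 — Parallel combination: 1/Z_total = 1/R + 1/L + 1/C; Z_total = 167.7 - j165 Ω = 235.3∠-44.5° Ω.
Step 4 — Source phasor: V = 24∠43.8° V = 17.32 + j16.61 V.
Step 5 — Current: I = V / Z = 0.002978 + j0.102 A = 0.102∠88.3° A.
Step 6 — Complex power: S = V·I* = 1.745 - j1.717 VA.
Step 7 — Real power: P = Re(S) = 1.745 W.
Step 8 — Reactive power: Q = Im(S) = -1.717 VAR.
Step 9 — Apparent power: |S| = 2.448 VA.
Step 10 — Power factor: PF = P/|S| = 0.7129 (leading).

(a) P = 1.745 W  (b) Q = -1.717 VAR  (c) S = 2.448 VA  (d) PF = 0.7129 (leading)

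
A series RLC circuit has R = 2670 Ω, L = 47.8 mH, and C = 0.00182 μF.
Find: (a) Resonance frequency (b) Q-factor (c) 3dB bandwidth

Step 1 — Resonance condition Im(Z)=0 gives ω₀ = 1/√(LC).
Step 2 — ω₀ = 1/√(0.0478·1.82e-09) = 1.072e+05 rad/s.
Step 3 — f₀ = ω₀/(2π) = 1.706e+04 Hz.
Step 4 — Series Q: Q = ω₀L/R = 1.072e+05·0.0478/2670 = 1.919.
Step 5 — 3dB bandwidth: Δω = ω₀/Q = 5.586e+04 rad/s; BW = Δω/(2π) = 8890 Hz.

(a) f₀ = 1.706e+04 Hz  (b) Q = 1.919  (c) BW = 8890 Hz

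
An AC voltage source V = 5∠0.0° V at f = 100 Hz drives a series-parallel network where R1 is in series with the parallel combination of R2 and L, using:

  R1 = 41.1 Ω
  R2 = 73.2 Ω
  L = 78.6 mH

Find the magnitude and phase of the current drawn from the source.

Step 1 — Angular frequency: ω = 2π·f = 2π·100 = 628.3 rad/s.
Step 2 — Component impedances:
  R1: Z = R = 41.1 Ω
  R2: Z = R = 73.2 Ω
  L: Z = jωL = j·628.3·0.0786 = 0 + j49.39 Ω
Step 3 — Parallel branch: R2 || L = 1/(1/R2 + 1/L) = 22.9 + j33.94 Ω.
Step 4 — Series with R1: Z_total = R1 + (R2 || L) = 64 + j33.94 Ω = 72.44∠27.9° Ω.
Step 5 — Source phasor: V = 5∠0.0° V = 5 V.
Step 6 — Ohm's law: I = V / Z_total = (5) / (64 + j33.94) = 0.06098 - j0.03234 A.
Step 7 — Convert to polar: |I| = 0.06902 A, ∠I = -27.9°.

I = 0.06902∠-27.9° A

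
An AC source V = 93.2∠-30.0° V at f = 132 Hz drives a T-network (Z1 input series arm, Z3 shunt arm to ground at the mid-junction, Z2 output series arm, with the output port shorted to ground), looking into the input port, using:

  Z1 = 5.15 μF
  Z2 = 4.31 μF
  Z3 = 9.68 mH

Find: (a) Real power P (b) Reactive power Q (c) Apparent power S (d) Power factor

Step 1 — Angular frequency: ω = 2π·f = 2π·132 = 829.4 rad/s.
Step 2 — Component impedances:
  Z1: Z = 1/(jωC) = -j/(ω·C) = 0 - j234.1 Ω
  Z2: Z = 1/(jωC) = -j/(ω·C) = 0 - j279.7 Ω
  Z3: Z = jωL = j·829.4·0.00968 = 0 + j8.028 Ω
Step 3 — With the output port shorted to ground, the output series arm Z2 runs from the junction to ground; the shunt arm Z3 also runs from the junction to ground. They appear in parallel: Z3 || Z2 = 0 + j8.266 Ω.
Step 4 — Series with input arm Z1: Z_in = Z1 + (Z3 || Z2) = 0 - j225.9 Ω = 225.9∠-90.0° Ω.
Step 5 — Source phasor: V = 93.2∠-30.0° V = 80.71 - j46.6 V.
Step 6 — Current: I = V / Z = 0.2063 + j0.3574 A = 0.4127∠60.0° A.
Step 7 — Complex power: S = V·I* = 0 - j38.46 VA.
Step 8 — Real power: P = Re(S) = 0 W.
Step 9 — Reactive power: Q = Im(S) = -38.46 VAR.
Step 10 — Apparent power: |S| = 38.46 VA.
Step 11 — Power factor: PF = P/|S| = 0 (leading).

(a) P = 0 W  (b) Q = -38.46 VAR  (c) S = 38.46 VA  (d) PF = 0 (leading)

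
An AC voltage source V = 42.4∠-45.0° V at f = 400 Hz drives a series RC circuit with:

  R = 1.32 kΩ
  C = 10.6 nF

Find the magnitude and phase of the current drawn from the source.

Step 1 — Angular frequency: ω = 2π·f = 2π·400 = 2513 rad/s.
Step 2 — Component impedances:
  R: Z = R = 1320 Ω
  C: Z = 1/(jωC) = -j/(ω·C) = 0 - j3.754e+04 Ω
Step 3 — Series combination: Z_total = R + C = 1320 - j3.754e+04 Ω = 3.756e+04∠-88.0° Ω.
Step 4 — Source phasor: V = 42.4∠-45.0° V = 29.98 - j29.98 V.
Step 5 — Ohm's law: I = V / Z_total = (29.98 - j29.98) / (1320 - j3.754e+04) = 0.0008258 + j0.0007697 A.
Step 6 — Convert to polar: |I| = 0.001129 A, ∠I = 43.0°.

I = 0.001129∠43.0° A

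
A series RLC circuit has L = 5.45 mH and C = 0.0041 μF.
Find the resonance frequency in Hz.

Step 1 — Resonance condition Im(Z)=0 gives ω₀ = 1/√(LC).
Step 2 — ω₀ = 1/√(0.00545·4.1e-09) = 2.115e+05 rad/s.
Step 3 — f₀ = ω₀/(2π) = 3.367e+04 Hz.

f₀ = 3.367e+04 Hz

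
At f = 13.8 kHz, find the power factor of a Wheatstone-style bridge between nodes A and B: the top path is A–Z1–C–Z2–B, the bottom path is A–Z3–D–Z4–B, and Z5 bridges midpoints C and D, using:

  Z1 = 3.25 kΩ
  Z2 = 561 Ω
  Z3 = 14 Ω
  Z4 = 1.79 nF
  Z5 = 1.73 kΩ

Step 1 — Angular frequency: ω = 2π·f = 2π·1.38e+04 = 8.671e+04 rad/s.
Step 2 — Component impedances:
  Z1: Z = R = 3250 Ω
  Z2: Z = R = 561 Ω
  Z3: Z = R = 14 Ω
  Z4: Z = 1/(jωC) = -j/(ω·C) = 0 - j6443 Ω
  Z5: Z = R = 1730 Ω
Step 3 — Bridge requires nodal analysis (the Z5 bridge couples midpoints C and D, so the two paths cannot be reduced to a simple series/parallel combination). Setting node B to ground and injecting 1 A at node A, the 3-node admittance system at A, C, D solves to V_A = Z_AB = 1587 - j413.2 Ω = 1640∠-14.6° Ω.
Step 4 — Power factor: PF = cos(φ) = Re(Z)/|Z| = 1587.5/1640.4 = 0.9678.
Step 5 — Type: Im(Z) = -413.2 ⇒ leading (phase φ = -14.6°).

PF = 0.9678 (leading, φ = -14.6°)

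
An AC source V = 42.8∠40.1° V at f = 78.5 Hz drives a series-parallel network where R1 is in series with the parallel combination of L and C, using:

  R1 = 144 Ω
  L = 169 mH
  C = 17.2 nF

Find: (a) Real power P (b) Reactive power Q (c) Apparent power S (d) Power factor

Step 1 — Angular frequency: ω = 2π·f = 2π·78.5 = 493.2 rad/s.
Step 2 — Component impedances:
  R1: Z = R = 144 Ω
  L: Z = jωL = j·493.2·0.169 = 0 + j83.36 Ω
  C: Z = 1/(jωC) = -j/(ω·C) = 0 - j1.179e+05 Ω
Step 3 — Parallel branch: L || C = 1/(1/L + 1/C) = 0 + j83.41 Ω.
Step 4 — Series with R1: Z_total = R1 + (L || C) = 144 + j83.41 Ω = 166.4∠30.1° Ω.
Step 5 — Source phasor: V = 42.8∠40.1° V = 32.74 + j27.57 V.
Step 6 — Current: I = V / Z = 0.2533 + j0.04474 A = 0.2572∠10.0° A.
Step 7 — Complex power: S = V·I* = 9.525 + j5.518 VA.
Step 8 — Real power: P = Re(S) = 9.525 W.
Step 9 — Reactive power: Q = Im(S) = 5.518 VAR.
Step 10 — Apparent power: |S| = 11.01 VA.
Step 11 — Power factor: PF = P/|S| = 0.8653 (lagging).

(a) P = 9.525 W  (b) Q = 5.518 VAR  (c) S = 11.01 VA  (d) PF = 0.8653 (lagging)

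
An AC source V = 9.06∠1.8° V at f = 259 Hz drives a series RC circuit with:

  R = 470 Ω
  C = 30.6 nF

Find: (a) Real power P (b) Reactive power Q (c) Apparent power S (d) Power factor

Step 1 — Angular frequency: ω = 2π·f = 2π·259 = 1627 rad/s.
Step 2 — Component impedances:
  R: Z = R = 470 Ω
  C: Z = 1/(jωC) = -j/(ω·C) = 0 - j2.008e+04 Ω
Step 3 — Series combination: Z_total = R + C = 470 - j2.008e+04 Ω = 2.009e+04∠-88.7° Ω.
Step 4 — Source phasor: V = 9.06∠1.8° V = 9.056 + j0.2846 V.
Step 5 — Current: I = V / Z = -3.615e-06 + j0.000451 A = 0.000451∠90.5° A.
Step 6 — Complex power: S = V·I* = 9.561e-05 - j0.004085 VA.
Step 7 — Real power: P = Re(S) = 9.561e-05 W.
Step 8 — Reactive power: Q = Im(S) = -0.004085 VAR.
Step 9 — Apparent power: |S| = 0.004086 VA.
Step 10 — Power factor: PF = P/|S| = 0.0234 (leading).

(a) P = 9.561e-05 W  (b) Q = -0.004085 VAR  (c) S = 0.004086 VA  (d) PF = 0.0234 (leading)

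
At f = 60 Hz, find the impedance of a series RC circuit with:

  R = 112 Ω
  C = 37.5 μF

Step 1 — Angular frequency: ω = 2π·f = 2π·60 = 377 rad/s.
Step 2 — Component impedances:
  R: Z = R = 112 Ω
  C: Z = 1/(jωC) = -j/(ω·C) = 0 - j70.74 Ω
Step 3 — Series combination: Z_total = R + C = 112 - j70.74 Ω = 132.5∠-32.3° Ω.

Z = 112 - j70.74 Ω = 132.5∠-32.3° Ω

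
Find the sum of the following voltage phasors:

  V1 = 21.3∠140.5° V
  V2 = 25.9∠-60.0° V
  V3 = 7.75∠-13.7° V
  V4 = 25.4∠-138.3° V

Step 1 — Convert each phasor to rectangular form:
  V1 = 21.3·(cos(140.5°) + j·sin(140.5°)) = -16.44 + j13.55 V
  V2 = 25.9·(cos(-60.0°) + j·sin(-60.0°)) = 12.95 - j22.43 V
  V3 = 7.75·(cos(-13.7°) + j·sin(-13.7°)) = 7.53 - j1.835 V
  V4 = 25.4·(cos(-138.3°) + j·sin(-138.3°)) = -18.96 - j16.9 V
Step 2 — Sum components: V_total = -14.92 - j27.61 V.
Step 3 — Convert to polar: |V_total| = 31.39 V, ∠V_total = -118.4°.

V_total = 31.39∠-118.4° V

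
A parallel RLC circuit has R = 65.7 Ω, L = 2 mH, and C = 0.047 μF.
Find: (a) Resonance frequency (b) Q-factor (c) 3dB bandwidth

Step 1 — Resonance: ω₀ = 1/√(LC) = 1/√(0.002·4.7e-08) = 1.031e+05 rad/s.
Step 2 — f₀ = ω₀/(2π) = 1.642e+04 Hz.
Step 3 — Parallel Q: Q = R/(ω₀L) = 65.7/(1.031e+05·0.002) = 0.3185.
Step 4 — Bandwidth: Δω = ω₀/Q = 3.238e+05 rad/s; BW = Δω/(2π) = 5.154e+04 Hz.

(a) f₀ = 1.642e+04 Hz  (b) Q = 0.3185  (c) BW = 5.154e+04 Hz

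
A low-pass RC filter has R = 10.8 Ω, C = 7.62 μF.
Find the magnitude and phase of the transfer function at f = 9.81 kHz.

Step 1 — Angular frequency: ω = 2π·9810 = 6.164e+04 rad/s.
Step 2 — Transfer function: H(jω) = 1/(1 + jωRC).
Step 3 — Denominator: 1 + jωRC = 1 + j·6.164e+04·10.8·7.62e-06 = 1 + j5.073.
Step 4 — H = 0.03741 - j0.1898.
Step 5 — Magnitude: |H| = 0.1934 (-14.3 dB); phase: φ = -78.8°.

|H| = 0.1934 (-14.3 dB), φ = -78.8°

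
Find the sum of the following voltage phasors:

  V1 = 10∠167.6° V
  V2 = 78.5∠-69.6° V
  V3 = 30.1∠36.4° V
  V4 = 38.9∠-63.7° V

Step 1 — Convert each phasor to rectangular form:
  V1 = 10·(cos(167.6°) + j·sin(167.6°)) = -9.767 + j2.147 V
  V2 = 78.5·(cos(-69.6°) + j·sin(-69.6°)) = 27.36 - j73.58 V
  V3 = 30.1·(cos(36.4°) + j·sin(36.4°)) = 24.23 + j17.86 V
  V4 = 38.9·(cos(-63.7°) + j·sin(-63.7°)) = 17.24 - j34.87 V
Step 2 — Sum components: V_total = 59.06 - j88.44 V.
Step 3 — Convert to polar: |V_total| = 106.3 V, ∠V_total = -56.3°.

V_total = 106.3∠-56.3° V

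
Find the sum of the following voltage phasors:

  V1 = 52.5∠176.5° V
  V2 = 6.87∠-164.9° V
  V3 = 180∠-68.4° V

Step 1 — Convert each phasor to rectangular form:
  V1 = 52.5·(cos(176.5°) + j·sin(176.5°)) = -52.4 + j3.205 V
  V2 = 6.87·(cos(-164.9°) + j·sin(-164.9°)) = -6.633 - j1.79 V
  V3 = 180·(cos(-68.4°) + j·sin(-68.4°)) = 66.26 - j167.4 V
Step 2 — Sum components: V_total = 7.228 - j165.9 V.
Step 3 — Convert to polar: |V_total| = 166.1 V, ∠V_total = -87.5°.

V_total = 166.1∠-87.5° V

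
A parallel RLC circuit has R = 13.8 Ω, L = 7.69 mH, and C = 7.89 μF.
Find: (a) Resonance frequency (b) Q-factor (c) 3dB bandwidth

Step 1 — Resonance: ω₀ = 1/√(LC) = 1/√(0.00769·7.89e-06) = 4060 rad/s.
Step 2 — f₀ = ω₀/(2π) = 646.1 Hz.
Step 3 — Parallel Q: Q = R/(ω₀L) = 13.8/(4060·0.00769) = 0.442.
Step 4 — Bandwidth: Δω = ω₀/Q = 9184 rad/s; BW = Δω/(2π) = 1462 Hz.

(a) f₀ = 646.1 Hz  (b) Q = 0.442  (c) BW = 1462 Hz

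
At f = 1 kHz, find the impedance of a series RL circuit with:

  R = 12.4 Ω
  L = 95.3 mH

Step 1 — Angular frequency: ω = 2π·f = 2π·1000 = 6283 rad/s.
Step 2 — Component impedances:
  R: Z = R = 12.4 Ω
  L: Z = jωL = j·6283·0.0953 = 0 + j598.8 Ω
Step 3 — Series combination: Z_total = R + L = 12.4 + j598.8 Ω = 598.9∠88.8° Ω.

Z = 12.4 + j598.8 Ω = 598.9∠88.8° Ω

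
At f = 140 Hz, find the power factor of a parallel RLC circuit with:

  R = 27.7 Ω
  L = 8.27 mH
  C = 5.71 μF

Step 1 — Angular frequency: ω = 2π·f = 2π·140 = 879.6 rad/s.
Step 2 — Component impedances:
  R: Z = R = 27.7 Ω
  L: Z = jωL = j·879.6·0.00827 = 0 + j7.275 Ω
  C: Z = 1/(jωC) = -j/(ω·C) = 0 - j199.1 Ω
Step 3 — Parallel combination: 1/Z_total = 1/R + 1/L + 1/C; Z_total = 1.916 + j7.028 Ω = 7.285∠74.8° Ω.
Step 4 — Power factor: PF = cos(φ) = Re(Z)/|Z| = 1.916/7.285 = 0.263.
Step 5 — Type: Im(Z) = 7.028 ⇒ lagging (phase φ = 74.8°).

PF = 0.263 (lagging, φ = 74.8°)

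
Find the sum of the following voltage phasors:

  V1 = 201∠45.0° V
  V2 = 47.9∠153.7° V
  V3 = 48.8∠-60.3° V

Step 1 — Convert each phasor to rectangular form:
  V1 = 201·(cos(45.0°) + j·sin(45.0°)) = 142.1 + j142.1 V
  V2 = 47.9·(cos(153.7°) + j·sin(153.7°)) = -42.94 + j21.22 V
  V3 = 48.8·(cos(-60.3°) + j·sin(-60.3°)) = 24.18 - j42.39 V
Step 2 — Sum components: V_total = 123.4 + j121 V.
Step 3 — Convert to polar: |V_total| = 172.8 V, ∠V_total = 44.4°.

V_total = 172.8∠44.4° V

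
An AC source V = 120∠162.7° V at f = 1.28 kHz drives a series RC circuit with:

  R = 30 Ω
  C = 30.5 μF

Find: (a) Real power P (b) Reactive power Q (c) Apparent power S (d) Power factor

Step 1 — Angular frequency: ω = 2π·f = 2π·1280 = 8042 rad/s.
Step 2 — Component impedances:
  R: Z = R = 30 Ω
  C: Z = 1/(jωC) = -j/(ω·C) = 0 - j4.077 Ω
Step 3 — Series combination: Z_total = R + C = 30 - j4.077 Ω = 30.28∠-7.7° Ω.
Step 4 — Source phasor: V = 120∠162.7° V = -114.6 + j35.68 V.
Step 5 — Current: I = V / Z = -3.909 + j0.6584 A = 3.964∠170.4° A.
Step 6 — Complex power: S = V·I* = 471.3 - j64.04 VA.
Step 7 — Real power: P = Re(S) = 471.3 W.
Step 8 — Reactive power: Q = Im(S) = -64.04 VAR.
Step 9 — Apparent power: |S| = 475.6 VA.
Step 10 — Power factor: PF = P/|S| = 0.9909 (leading).

(a) P = 471.3 W  (b) Q = -64.04 VAR  (c) S = 475.6 VA  (d) PF = 0.9909 (leading)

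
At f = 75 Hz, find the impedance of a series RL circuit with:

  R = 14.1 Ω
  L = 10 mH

Step 1 — Angular frequency: ω = 2π·f = 2π·75 = 471.2 rad/s.
Step 2 — Component impedances:
  R: Z = R = 14.1 Ω
  L: Z = jωL = j·471.2·0.01 = 0 + j4.712 Ω
Step 3 — Series combination: Z_total = R + L = 14.1 + j4.712 Ω = 14.87∠18.5° Ω.

Z = 14.1 + j4.712 Ω = 14.87∠18.5° Ω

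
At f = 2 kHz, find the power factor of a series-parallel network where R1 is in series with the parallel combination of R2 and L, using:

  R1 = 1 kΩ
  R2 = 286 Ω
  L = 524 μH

Step 1 — Angular frequency: ω = 2π·f = 2π·2000 = 1.257e+04 rad/s.
Step 2 — Component impedances:
  R1: Z = R = 1000 Ω
  R2: Z = R = 286 Ω
  L: Z = jωL = j·1.257e+04·0.000524 = 0 + j6.585 Ω
Step 3 — Parallel branch: R2 || L = 1/(1/R2 + 1/L) = 0.1515 + j6.581 Ω.
Step 4 — Series with R1: Z_total = R1 + (R2 || L) = 1000 + j6.581 Ω = 1000∠0.4° Ω.
Step 5 — Power factor: PF = cos(φ) = Re(Z)/|Z| = 1000/1000 = 1.
Step 6 — Type: Im(Z) = 6.581 ⇒ lagging (phase φ = 0.4°).

PF = 1 (lagging, φ = 0.4°)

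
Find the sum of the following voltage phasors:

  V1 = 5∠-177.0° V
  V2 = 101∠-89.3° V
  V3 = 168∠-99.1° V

Step 1 — Convert each phasor to rectangular form:
  V1 = 5·(cos(-177.0°) + j·sin(-177.0°)) = -4.993 - j0.2617 V
  V2 = 101·(cos(-89.3°) + j·sin(-89.3°)) = 1.234 - j101 V
  V3 = 168·(cos(-99.1°) + j·sin(-99.1°)) = -26.57 - j165.9 V
Step 2 — Sum components: V_total = -30.33 - j267.1 V.
Step 3 — Convert to polar: |V_total| = 268.9 V, ∠V_total = -96.5°.

V_total = 268.9∠-96.5° V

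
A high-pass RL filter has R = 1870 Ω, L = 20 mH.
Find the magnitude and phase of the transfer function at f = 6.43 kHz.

Step 1 — Angular frequency: ω = 2π·6430 = 4.04e+04 rad/s.
Step 2 — Transfer function: H(jω) = jωL/(R + jωL).
Step 3 — Numerator jωL = j·808; denominator R + jωL = 1870 + j808.
Step 4 — H = 0.1573 + j0.3641.
Step 5 — Magnitude: |H| = 0.3967 (-8.0 dB); phase: φ = 66.6°.

|H| = 0.3967 (-8.0 dB), φ = 66.6°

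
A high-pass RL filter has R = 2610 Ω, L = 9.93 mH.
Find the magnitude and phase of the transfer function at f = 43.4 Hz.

Step 1 — Angular frequency: ω = 2π·43.4 = 272.7 rad/s.
Step 2 — Transfer function: H(jω) = jωL/(R + jωL).
Step 3 — Numerator jωL = j·2.708; denominator R + jωL = 2610 + j2.708.
Step 4 — H = 1.076e-06 + j0.001037.
Step 5 — Magnitude: |H| = 0.001037 (-59.7 dB); phase: φ = 89.9°.

|H| = 0.001037 (-59.7 dB), φ = 89.9°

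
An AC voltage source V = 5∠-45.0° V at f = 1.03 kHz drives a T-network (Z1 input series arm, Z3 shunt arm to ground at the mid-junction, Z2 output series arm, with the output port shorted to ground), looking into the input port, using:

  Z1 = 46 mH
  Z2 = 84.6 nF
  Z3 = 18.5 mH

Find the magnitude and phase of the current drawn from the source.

Step 1 — Angular frequency: ω = 2π·f = 2π·1030 = 6472 rad/s.
Step 2 — Component impedances:
  Z1: Z = jωL = j·6472·0.046 = 0 + j297.7 Ω
  Z2: Z = 1/(jωC) = -j/(ω·C) = 0 - j1826 Ω
  Z3: Z = jωL = j·6472·0.0185 = 0 + j119.7 Ω
Step 3 — With the output port shorted to ground, the output series arm Z2 runs from the junction to ground; the shunt arm Z3 also runs from the junction to ground. They appear in parallel: Z3 || Z2 = 0 + j128.1 Ω.
Step 4 — Series with input arm Z1: Z_in = Z1 + (Z3 || Z2) = 0 + j425.8 Ω = 425.8∠90.0° Ω.
Step 5 — Source phasor: V = 5∠-45.0° V = 3.536 - j3.536 V.
Step 6 — Ohm's law: I = V / Z_total = (3.536 - j3.536) / (0 + j425.8) = -0.008303 - j0.008303 A.
Step 7 — Convert to polar: |I| = 0.01174 A, ∠I = -135.0°.

I = 0.01174∠-135.0° A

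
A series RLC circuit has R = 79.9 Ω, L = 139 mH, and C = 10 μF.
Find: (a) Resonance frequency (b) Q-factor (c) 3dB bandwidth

Step 1 — Resonance: ω₀ = 1/√(LC) = 1/√(0.139·1e-05) = 848.2 rad/s.
Step 2 — f₀ = ω₀/(2π) = 135 Hz.
Step 3 — Series Q: Q = ω₀L/R = 848.2·0.139/79.9 = 1.476.
Step 4 — Bandwidth: Δω = ω₀/Q = 574.8 rad/s; BW = Δω/(2π) = 91.49 Hz.

(a) f₀ = 135 Hz  (b) Q = 1.476  (c) BW = 91.49 Hz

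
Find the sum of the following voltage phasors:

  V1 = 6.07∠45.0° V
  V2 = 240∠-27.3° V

Step 1 — Convert each phasor to rectangular form:
  V1 = 6.07·(cos(45.0°) + j·sin(45.0°)) = 4.292 + j4.292 V
  V2 = 240·(cos(-27.3°) + j·sin(-27.3°)) = 213.3 - j110.1 V
Step 2 — Sum components: V_total = 217.6 - j105.8 V.
Step 3 — Convert to polar: |V_total| = 241.9 V, ∠V_total = -25.9°.

V_total = 241.9∠-25.9° V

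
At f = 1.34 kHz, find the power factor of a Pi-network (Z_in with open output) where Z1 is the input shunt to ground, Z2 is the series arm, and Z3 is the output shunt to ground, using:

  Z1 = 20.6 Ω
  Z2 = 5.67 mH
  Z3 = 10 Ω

Step 1 — Angular frequency: ω = 2π·f = 2π·1340 = 8419 rad/s.
Step 2 — Component impedances:
  Z1: Z = R = 20.6 Ω
  Z2: Z = jωL = j·8419·0.00567 = 0 + j47.74 Ω
  Z3: Z = R = 10 Ω
Step 3 — With open output, the series arm Z2 and the output shunt Z3 appear in series to ground: Z2 + Z3 = 10 + j47.74 Ω.
Step 4 — Parallel with input shunt Z1: Z_in = Z1 || (Z2 + Z3) = 16.56 + j6.301 Ω = 17.72∠20.8° Ω.
Step 5 — Power factor: PF = cos(φ) = Re(Z)/|Z| = 16.561/17.719 = 0.9346.
Step 6 — Type: Im(Z) = 6.301 ⇒ lagging (phase φ = 20.8°).

PF = 0.9346 (lagging, φ = 20.8°)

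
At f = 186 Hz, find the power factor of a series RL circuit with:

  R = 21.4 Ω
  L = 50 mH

Step 1 — Angular frequency: ω = 2π·f = 2π·186 = 1169 rad/s.
Step 2 — Component impedances:
  R: Z = R = 21.4 Ω
  L: Z = jωL = j·1169·0.05 = 0 + j58.43 Ω
Step 3 — Series combination: Z_total = R + L = 21.4 + j58.43 Ω = 62.23∠69.9° Ω.
Step 4 — Power factor: PF = cos(φ) = Re(Z)/|Z| = 21.4/62.23 = 0.3439.
Step 5 — Type: Im(Z) = 58.43 ⇒ lagging (phase φ = 69.9°).

PF = 0.3439 (lagging, φ = 69.9°)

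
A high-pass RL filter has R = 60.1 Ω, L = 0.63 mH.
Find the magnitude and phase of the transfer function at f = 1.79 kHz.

Step 1 — Angular frequency: ω = 2π·1790 = 1.125e+04 rad/s.
Step 2 — Transfer function: H(jω) = jωL/(R + jωL).
Step 3 — Numerator jωL = j·7.086; denominator R + jωL = 60.1 + j7.086.
Step 4 — H = 0.01371 + j0.1163.
Step 5 — Magnitude: |H| = 0.1171 (-18.6 dB); phase: φ = 83.3°.

|H| = 0.1171 (-18.6 dB), φ = 83.3°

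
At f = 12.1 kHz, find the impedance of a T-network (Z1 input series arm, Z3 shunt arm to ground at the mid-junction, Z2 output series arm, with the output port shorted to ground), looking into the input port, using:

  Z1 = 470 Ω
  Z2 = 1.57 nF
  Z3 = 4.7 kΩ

Step 1 — Angular frequency: ω = 2π·f = 2π·1.21e+04 = 7.603e+04 rad/s.
Step 2 — Component impedances:
  Z1: Z = R = 470 Ω
  Z2: Z = 1/(jωC) = -j/(ω·C) = 0 - j8378 Ω
  Z3: Z = R = 4700 Ω
Step 3 — With the output port shorted to ground, the output series arm Z2 runs from the junction to ground; the shunt arm Z3 also runs from the junction to ground. They appear in parallel: Z3 || Z2 = 3575 - j2006 Ω.
Step 4 — Series with input arm Z1: Z_in = Z1 + (Z3 || Z2) = 4045 - j2006 Ω = 4515∠-26.4° Ω.

Z = 4045 - j2006 Ω = 4515∠-26.4° Ω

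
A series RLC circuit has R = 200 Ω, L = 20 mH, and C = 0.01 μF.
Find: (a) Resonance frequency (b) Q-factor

Step 1 — Resonance condition Im(Z)=0 gives ω₀ = 1/√(LC).
Step 2 — ω₀ = 1/√(0.02·1e-08) = 7.071e+04 rad/s.
Step 3 — f₀ = ω₀/(2π) = 1.125e+04 Hz.
Step 4 — Series Q: Q = ω₀L/R = 7.071e+04·0.02/200 = 7.071.

(a) f₀ = 1.125e+04 Hz  (b) Q = 7.071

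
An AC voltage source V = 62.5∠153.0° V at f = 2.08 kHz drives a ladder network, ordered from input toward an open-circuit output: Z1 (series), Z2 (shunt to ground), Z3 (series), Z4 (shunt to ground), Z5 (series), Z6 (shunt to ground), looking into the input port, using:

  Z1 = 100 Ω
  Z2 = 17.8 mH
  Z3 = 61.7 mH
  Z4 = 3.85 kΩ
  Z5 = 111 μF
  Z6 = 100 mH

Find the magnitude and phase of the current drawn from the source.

Step 1 — Angular frequency: ω = 2π·f = 2π·2080 = 1.307e+04 rad/s.
Step 2 — Component impedances:
  Z1: Z = R = 100 Ω
  Z2: Z = jωL = j·1.307e+04·0.0178 = 0 + j232.6 Ω
  Z3: Z = jωL = j·1.307e+04·0.0617 = 0 + j806.4 Ω
  Z4: Z = R = 3850 Ω
  Z5: Z = 1/(jωC) = -j/(ω·C) = 0 - j0.6893 Ω
  Z6: Z = jωL = j·1.307e+04·0.1 = 0 + j1307 Ω
Step 3 — Ladder network (open output): work backward from the far end, alternating series and parallel combinations. Z_in = 104.3 + j208.9 Ω = 233.5∠63.5° Ω.
Step 4 — Source phasor: V = 62.5∠153.0° V = -55.69 + j28.37 V.
Step 5 — Ohm's law: I = V / Z_total = (-55.69 + j28.37) / (104.3 + j208.9) = 0.002229 + j0.2677 A.
Step 6 — Convert to polar: |I| = 0.2677 A, ∠I = 89.5°.

I = 0.2677∠89.5° A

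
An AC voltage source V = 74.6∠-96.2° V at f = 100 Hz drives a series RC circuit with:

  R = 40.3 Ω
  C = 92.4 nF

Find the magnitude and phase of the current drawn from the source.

Step 1 — Angular frequency: ω = 2π·f = 2π·100 = 628.3 rad/s.
Step 2 — Component impedances:
  R: Z = R = 40.3 Ω
  C: Z = 1/(jωC) = -j/(ω·C) = 0 - j1.722e+04 Ω
Step 3 — Series combination: Z_total = R + C = 40.3 - j1.722e+04 Ω = 1.722e+04∠-89.9° Ω.
Step 4 — Source phasor: V = 74.6∠-96.2° V = -8.057 - j74.16 V.
Step 5 — Ohm's law: I = V / Z_total = (-8.057 - j74.16) / (40.3 - j1.722e+04) = 0.004305 - j0.0004778 A.
Step 6 — Convert to polar: |I| = 0.004331 A, ∠I = -6.3°.

I = 0.004331∠-6.3° A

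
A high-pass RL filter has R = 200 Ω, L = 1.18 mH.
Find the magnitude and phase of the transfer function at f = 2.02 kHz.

Step 1 — Angular frequency: ω = 2π·2020 = 1.269e+04 rad/s.
Step 2 — Transfer function: H(jω) = jωL/(R + jωL).
Step 3 — Numerator jωL = j·14.98; denominator R + jωL = 200 + j14.98.
Step 4 — H = 0.005576 + j0.07447.
Step 5 — Magnitude: |H| = 0.07467 (-22.5 dB); phase: φ = 85.7°.

|H| = 0.07467 (-22.5 dB), φ = 85.7°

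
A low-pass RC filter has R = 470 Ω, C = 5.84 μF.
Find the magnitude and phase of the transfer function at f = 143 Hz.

Step 1 — Angular frequency: ω = 2π·143 = 898.5 rad/s.
Step 2 — Transfer function: H(jω) = 1/(1 + jωRC).
Step 3 — Denominator: 1 + jωRC = 1 + j·898.5·470·5.84e-06 = 1 + j2.466.
Step 4 — H = 0.1412 - j0.3482.
Step 5 — Magnitude: |H| = 0.3758 (-8.5 dB); phase: φ = -67.9°.

|H| = 0.3758 (-8.5 dB), φ = -67.9°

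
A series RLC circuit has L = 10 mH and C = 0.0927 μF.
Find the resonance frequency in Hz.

Step 1 — Resonance condition Im(Z)=0 gives ω₀ = 1/√(LC).
Step 2 — ω₀ = 1/√(0.01·9.27e-08) = 3.284e+04 rad/s.
Step 3 — f₀ = ω₀/(2π) = 5227 Hz.

f₀ = 5227 Hz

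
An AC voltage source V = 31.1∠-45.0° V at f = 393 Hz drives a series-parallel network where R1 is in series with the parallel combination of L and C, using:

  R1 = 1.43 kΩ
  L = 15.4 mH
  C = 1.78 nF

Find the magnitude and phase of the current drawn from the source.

Step 1 — Angular frequency: ω = 2π·f = 2π·393 = 2469 rad/s.
Step 2 — Component impedances:
  R1: Z = R = 1430 Ω
  L: Z = jωL = j·2469·0.0154 = 0 + j38.03 Ω
  C: Z = 1/(jωC) = -j/(ω·C) = 0 - j2.275e+05 Ω
Step 3 — Parallel branch: L || C = 1/(1/L + 1/C) = 0 + j38.03 Ω.
Step 4 — Series with R1: Z_total = R1 + (L || C) = 1430 + j38.03 Ω = 1431∠1.5° Ω.
Step 5 — Source phasor: V = 31.1∠-45.0° V = 21.99 - j21.99 V.
Step 6 — Ohm's law: I = V / Z_total = (21.99 - j21.99) / (1430 + j38.03) = 0.01496 - j0.01578 A.
Step 7 — Convert to polar: |I| = 0.02174 A, ∠I = -46.5°.

I = 0.02174∠-46.5° A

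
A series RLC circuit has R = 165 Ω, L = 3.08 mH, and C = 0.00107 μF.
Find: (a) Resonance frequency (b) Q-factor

Step 1 — Resonance condition Im(Z)=0 gives ω₀ = 1/√(LC).
Step 2 — ω₀ = 1/√(0.00308·1.07e-09) = 5.508e+05 rad/s.
Step 3 — f₀ = ω₀/(2π) = 8.767e+04 Hz.
Step 4 — Series Q: Q = ω₀L/R = 5.508e+05·0.00308/165 = 10.28.

(a) f₀ = 8.767e+04 Hz  (b) Q = 10.28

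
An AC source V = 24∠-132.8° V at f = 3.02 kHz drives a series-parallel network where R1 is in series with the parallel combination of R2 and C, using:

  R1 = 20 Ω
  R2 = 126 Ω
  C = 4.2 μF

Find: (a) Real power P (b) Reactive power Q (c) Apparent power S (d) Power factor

Step 1 — Angular frequency: ω = 2π·f = 2π·3020 = 1.898e+04 rad/s.
Step 2 — Component impedances:
  R1: Z = R = 20 Ω
  R2: Z = R = 126 Ω
  C: Z = 1/(jωC) = -j/(ω·C) = 0 - j12.55 Ω
Step 3 — Parallel branch: R2 || C = 1/(1/R2 + 1/C) = 1.237 - j12.42 Ω.
Step 4 — Series with R1: Z_total = R1 + (R2 || C) = 21.24 - j12.42 Ω = 24.6∠-30.3° Ω.
Step 5 — Source phasor: V = 24∠-132.8° V = -16.31 - j17.61 V.
Step 6 — Current: I = V / Z = -0.2106 - j0.9524 A = 0.9754∠-102.5° A.
Step 7 — Complex power: S = V·I* = 20.21 - j11.82 VA.
Step 8 — Real power: P = Re(S) = 20.21 W.
Step 9 — Reactive power: Q = Im(S) = -11.82 VAR.
Step 10 — Apparent power: |S| = 23.41 VA.
Step 11 — Power factor: PF = P/|S| = 0.8631 (leading).

(a) P = 20.21 W  (b) Q = -11.82 VAR  (c) S = 23.41 VA  (d) PF = 0.8631 (leading)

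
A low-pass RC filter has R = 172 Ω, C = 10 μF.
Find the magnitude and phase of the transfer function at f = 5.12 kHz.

Step 1 — Angular frequency: ω = 2π·5120 = 3.217e+04 rad/s.
Step 2 — Transfer function: H(jω) = 1/(1 + jωRC).
Step 3 — Denominator: 1 + jωRC = 1 + j·3.217e+04·172·1e-05 = 1 + j55.33.
Step 4 — H = 0.0003265 - j0.01807.
Step 5 — Magnitude: |H| = 0.01807 (-34.9 dB); phase: φ = -89.0°.

|H| = 0.01807 (-34.9 dB), φ = -89.0°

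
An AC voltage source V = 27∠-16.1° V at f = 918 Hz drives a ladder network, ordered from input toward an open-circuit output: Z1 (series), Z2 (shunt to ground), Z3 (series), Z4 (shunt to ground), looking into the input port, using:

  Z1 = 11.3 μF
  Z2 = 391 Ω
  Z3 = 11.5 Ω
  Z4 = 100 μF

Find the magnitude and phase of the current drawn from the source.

Step 1 — Angular frequency: ω = 2π·f = 2π·918 = 5768 rad/s.
Step 2 — Component impedances:
  Z1: Z = 1/(jωC) = -j/(ω·C) = 0 - j15.34 Ω
  Z2: Z = R = 391 Ω
  Z3: Z = R = 11.5 Ω
  Z4: Z = 1/(jωC) = -j/(ω·C) = 0 - j1.734 Ω
Step 3 — Ladder network (open output): work backward from the far end, alternating series and parallel combinations. Z_in = 11.18 - j16.98 Ω = 20.33∠-56.6° Ω.
Step 4 — Source phasor: V = 27∠-16.1° V = 25.94 - j7.487 V.
Step 5 — Ohm's law: I = V / Z_total = (25.94 - j7.487) / (11.18 - j16.98) = 1.009 + j0.8633 A.
Step 6 — Convert to polar: |I| = 1.328 A, ∠I = 40.5°.

I = 1.328∠40.5° A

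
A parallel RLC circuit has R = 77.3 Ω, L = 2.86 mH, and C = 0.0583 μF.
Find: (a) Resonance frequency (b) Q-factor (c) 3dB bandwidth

Step 1 — Resonance: ω₀ = 1/√(LC) = 1/√(0.00286·5.83e-08) = 7.744e+04 rad/s.
Step 2 — f₀ = ω₀/(2π) = 1.233e+04 Hz.
Step 3 — Parallel Q: Q = R/(ω₀L) = 77.3/(7.744e+04·0.00286) = 0.349.
Step 4 — Bandwidth: Δω = ω₀/Q = 2.219e+05 rad/s; BW = Δω/(2π) = 3.532e+04 Hz.

(a) f₀ = 1.233e+04 Hz  (b) Q = 0.349  (c) BW = 3.532e+04 Hz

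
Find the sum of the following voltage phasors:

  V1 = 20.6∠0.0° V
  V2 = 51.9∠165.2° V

Step 1 — Convert each phasor to rectangular form:
  V1 = 20.6·(cos(0.0°) + j·sin(0.0°)) = 20.6 V
  V2 = 51.9·(cos(165.2°) + j·sin(165.2°)) = -50.18 + j13.26 V
Step 2 — Sum components: V_total = -29.58 + j13.26 V.
Step 3 — Convert to polar: |V_total| = 32.41 V, ∠V_total = 155.9°.

V_total = 32.41∠155.9° V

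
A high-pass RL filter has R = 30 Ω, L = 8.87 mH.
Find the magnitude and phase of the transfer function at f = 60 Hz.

Step 1 — Angular frequency: ω = 2π·60 = 377 rad/s.
Step 2 — Transfer function: H(jω) = jωL/(R + jωL).
Step 3 — Numerator jωL = j·3.344; denominator R + jωL = 30 + j3.344.
Step 4 — H = 0.01227 + j0.1101.
Step 5 — Magnitude: |H| = 0.1108 (-19.1 dB); phase: φ = 83.6°.

|H| = 0.1108 (-19.1 dB), φ = 83.6°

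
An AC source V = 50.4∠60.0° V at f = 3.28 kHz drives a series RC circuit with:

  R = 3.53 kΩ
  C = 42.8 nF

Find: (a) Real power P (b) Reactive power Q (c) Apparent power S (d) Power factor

Step 1 — Angular frequency: ω = 2π·f = 2π·3280 = 2.061e+04 rad/s.
Step 2 — Component impedances:
  R: Z = R = 3530 Ω
  C: Z = 1/(jωC) = -j/(ω·C) = 0 - j1134 Ω
Step 3 — Series combination: Z_total = R + C = 3530 - j1134 Ω = 3708∠-17.8° Ω.
Step 4 — Source phasor: V = 50.4∠60.0° V = 25.2 + j43.65 V.
Step 5 — Current: I = V / Z = 0.002871 + j0.01329 A = 0.01359∠77.8° A.
Step 6 — Complex power: S = V·I* = 0.6523 - j0.2095 VA.
Step 7 — Real power: P = Re(S) = 0.6523 W.
Step 8 — Reactive power: Q = Im(S) = -0.2095 VAR.
Step 9 — Apparent power: |S| = 0.6851 VA.
Step 10 — Power factor: PF = P/|S| = 0.9521 (leading).

(a) P = 0.6523 W  (b) Q = -0.2095 VAR  (c) S = 0.6851 VA  (d) PF = 0.9521 (leading)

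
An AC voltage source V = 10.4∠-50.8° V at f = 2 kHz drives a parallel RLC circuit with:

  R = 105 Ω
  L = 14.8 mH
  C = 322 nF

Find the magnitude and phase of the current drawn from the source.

Step 1 — Angular frequency: ω = 2π·f = 2π·2000 = 1.257e+04 rad/s.
Step 2 — Component impedances:
  R: Z = R = 105 Ω
  L: Z = jωL = j·1.257e+04·0.0148 = 0 + j186 Ω
  C: Z = 1/(jωC) = -j/(ω·C) = 0 - j247.1 Ω
Step 3 — Parallel combination: 1/Z_total = 1/R + 1/L + 1/C; Z_total = 103 + j14.39 Ω = 104∠8.0° Ω.
Step 4 — Source phasor: V = 10.4∠-50.8° V = 6.573 - j8.059 V.
Step 5 — Ohm's law: I = V / Z_total = (6.573 - j8.059) / (103 + j14.39) = 0.05188 - j0.0855 A.
Step 6 — Convert to polar: |I| = 0.1 A, ∠I = -58.8°.

I = 0.1∠-58.8° A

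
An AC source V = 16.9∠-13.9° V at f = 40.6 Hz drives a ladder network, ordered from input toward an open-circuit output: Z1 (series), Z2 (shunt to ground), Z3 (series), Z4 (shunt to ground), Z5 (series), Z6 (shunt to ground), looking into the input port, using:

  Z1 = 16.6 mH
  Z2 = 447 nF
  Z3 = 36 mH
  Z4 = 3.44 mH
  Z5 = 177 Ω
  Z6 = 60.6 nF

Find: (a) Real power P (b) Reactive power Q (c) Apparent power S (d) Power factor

Step 1 — Angular frequency: ω = 2π·f = 2π·40.6 = 255.1 rad/s.
Step 2 — Component impedances:
  Z1: Z = jωL = j·255.1·0.0166 = 0 + j4.235 Ω
  Z2: Z = 1/(jωC) = -j/(ω·C) = 0 - j8770 Ω
  Z3: Z = jωL = j·255.1·0.036 = 0 + j9.184 Ω
  Z4: Z = jωL = j·255.1·0.00344 = 0 + j0.8775 Ω
  Z5: Z = R = 177 Ω
  Z6: Z = 1/(jωC) = -j/(ω·C) = 0 - j6.469e+04 Ω
Step 3 — Ladder network (open output): work backward from the far end, alternating series and parallel combinations. Z_in = 3.265e-08 + j14.31 Ω = 14.31∠90.0° Ω.
Step 4 — Source phasor: V = 16.9∠-13.9° V = 16.41 - j4.06 V.
Step 5 — Current: I = V / Z = -0.2838 - j1.147 A = 1.181∠-103.9° A.
Step 6 — Complex power: S = V·I* = 4.555e-08 + j19.96 VA.
Step 7 — Real power: P = Re(S) = 4.555e-08 W.
Step 8 — Reactive power: Q = Im(S) = 19.96 VAR.
Step 9 — Apparent power: |S| = 19.96 VA.
Step 10 — Power factor: PF = P/|S| = 2.282e-09 (lagging).

(a) P = 4.555e-08 W  (b) Q = 19.96 VAR  (c) S = 19.96 VA  (d) PF = 2.282e-09 (lagging)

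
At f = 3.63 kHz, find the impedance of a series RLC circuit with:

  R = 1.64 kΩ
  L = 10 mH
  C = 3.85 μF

Step 1 — Angular frequency: ω = 2π·f = 2π·3630 = 2.281e+04 rad/s.
Step 2 — Component impedances:
  R: Z = R = 1640 Ω
  L: Z = jωL = j·2.281e+04·0.01 = 0 + j228.1 Ω
  C: Z = 1/(jωC) = -j/(ω·C) = 0 - j11.39 Ω
Step 3 — Series combination: Z_total = R + L + C = 1640 + j216.7 Ω = 1654∠7.5° Ω.

Z = 1640 + j216.7 Ω = 1654∠7.5° Ω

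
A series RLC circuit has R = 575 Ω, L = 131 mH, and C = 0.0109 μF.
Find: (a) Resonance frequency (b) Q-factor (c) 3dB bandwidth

Step 1 — Resonance: ω₀ = 1/√(LC) = 1/√(0.131·1.09e-08) = 2.646e+04 rad/s.
Step 2 — f₀ = ω₀/(2π) = 4212 Hz.
Step 3 — Series Q: Q = ω₀L/R = 2.646e+04·0.131/575 = 6.029.
Step 4 — Bandwidth: Δω = ω₀/Q = 4389 rad/s; BW = Δω/(2π) = 698.6 Hz.

(a) f₀ = 4212 Hz  (b) Q = 6.029  (c) BW = 698.6 Hz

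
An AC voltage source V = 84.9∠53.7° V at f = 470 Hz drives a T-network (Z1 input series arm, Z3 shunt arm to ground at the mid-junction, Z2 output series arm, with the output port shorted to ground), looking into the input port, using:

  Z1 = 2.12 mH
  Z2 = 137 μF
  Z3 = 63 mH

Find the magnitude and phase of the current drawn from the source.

Step 1 — Angular frequency: ω = 2π·f = 2π·470 = 2953 rad/s.
Step 2 — Component impedances:
  Z1: Z = jωL = j·2953·0.00212 = 0 + j6.261 Ω
  Z2: Z = 1/(jωC) = -j/(ω·C) = 0 - j2.472 Ω
  Z3: Z = jωL = j·2953·0.063 = 0 + j186 Ω
Step 3 — With the output port shorted to ground, the output series arm Z2 runs from the junction to ground; the shunt arm Z3 also runs from the junction to ground. They appear in parallel: Z3 || Z2 = 0 - j2.505 Ω.
Step 4 — Series with input arm Z1: Z_in = Z1 + (Z3 || Z2) = 0 + j3.756 Ω = 3.756∠90.0° Ω.
Step 5 — Source phasor: V = 84.9∠53.7° V = 50.26 + j68.42 V.
Step 6 — Ohm's law: I = V / Z_total = (50.26 + j68.42) / (0 + j3.756) = 18.22 - j13.38 A.
Step 7 — Convert to polar: |I| = 22.61 A, ∠I = -36.3°.

I = 22.61∠-36.3° A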